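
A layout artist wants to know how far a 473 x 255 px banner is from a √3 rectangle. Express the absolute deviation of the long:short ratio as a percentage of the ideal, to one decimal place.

7.1%

Ratio = 473 / 255 ≈ 1.8549.
Ideal root-3 ≈ 1.7321. |1.8549 − 1.7321| / 1.7321 ≈ 7.09% → 7.1%.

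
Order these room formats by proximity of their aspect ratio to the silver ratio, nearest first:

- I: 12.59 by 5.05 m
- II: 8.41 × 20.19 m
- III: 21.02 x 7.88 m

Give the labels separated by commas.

I: 12.59/5.05 ≈ 2.493 → |2.493 − 2.414| = 0.079
II: 20.19/8.41 ≈ 2.401 → |2.401 − 2.414| = 0.013
III: 21.02/7.88 ≈ 2.668 → |2.668 − 2.414| = 0.254

II, I, III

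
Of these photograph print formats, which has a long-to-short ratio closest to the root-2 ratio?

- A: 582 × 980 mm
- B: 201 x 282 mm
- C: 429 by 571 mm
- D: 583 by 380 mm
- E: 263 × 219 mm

Ratios (long/short): A ≈ 1.684; B ≈ 1.403; C ≈ 1.331; D ≈ 1.534; E ≈ 1.201.
root-2 ≈ 1.414; option B is nearest (Δ 0.011).

B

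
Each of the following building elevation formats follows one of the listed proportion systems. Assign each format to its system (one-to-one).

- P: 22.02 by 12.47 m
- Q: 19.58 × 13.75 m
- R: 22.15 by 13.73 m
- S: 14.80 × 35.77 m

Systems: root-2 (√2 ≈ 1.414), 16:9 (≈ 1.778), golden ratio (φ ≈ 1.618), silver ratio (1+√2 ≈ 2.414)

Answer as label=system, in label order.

P=16:9, Q=root-2, R=golden ratio, S=silver ratio

Ratios: P ≈ 1.766; Q ≈ 1.424; R ≈ 1.613; S ≈ 2.417.
Targets: root-2 ≈ 1.414; 16:9 ≈ 1.778; golden ratio ≈ 1.618; silver ratio ≈ 2.414.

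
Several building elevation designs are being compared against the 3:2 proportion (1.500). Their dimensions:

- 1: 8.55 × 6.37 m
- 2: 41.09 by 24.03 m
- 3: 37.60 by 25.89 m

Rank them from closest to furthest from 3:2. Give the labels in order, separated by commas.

Ratios: 1 = 8.55 / 6.37 ≈ 1.342; 2 = 41.09 / 24.03 ≈ 1.710; 3 = 37.60 / 25.89 ≈ 1.452.
|Δ from 1.500|: 1 0.158; 2 0.210; 3 0.048.

3, 1, 2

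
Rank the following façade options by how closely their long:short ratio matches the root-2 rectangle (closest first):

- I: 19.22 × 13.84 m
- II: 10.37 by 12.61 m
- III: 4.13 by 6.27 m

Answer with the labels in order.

I: 19.22/13.84 ≈ 1.389 → |1.389 − 1.414| = 0.025
II: 12.61/10.37 ≈ 1.216 → |1.216 − 1.414| = 0.198
III: 6.27/4.13 ≈ 1.518 → |1.518 − 1.414| = 0.104

I, III, II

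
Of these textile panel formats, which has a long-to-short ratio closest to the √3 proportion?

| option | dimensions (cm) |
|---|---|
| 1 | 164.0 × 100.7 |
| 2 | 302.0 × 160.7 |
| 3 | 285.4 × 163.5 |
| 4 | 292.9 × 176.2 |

3

Ratios (long/short): 1 ≈ 1.629; 2 ≈ 1.879; 3 ≈ 1.746; 4 ≈ 1.662.
root-3 ≈ 1.732; option 3 is nearest (Δ 0.014).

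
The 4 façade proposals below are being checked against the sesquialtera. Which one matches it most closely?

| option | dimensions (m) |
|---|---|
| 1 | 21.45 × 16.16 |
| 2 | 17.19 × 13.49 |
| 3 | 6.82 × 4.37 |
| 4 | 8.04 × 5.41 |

4

Target 3:2 ≈ 1.500.
1: 1.327 (Δ0.173)  2: 1.274 (Δ0.226)  3: 1.561 (Δ0.061)  4: 1.486 (Δ0.014)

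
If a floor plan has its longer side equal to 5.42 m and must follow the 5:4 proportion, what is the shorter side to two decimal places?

4.34 m

5:4 = 1.25000.
Shorter side = 5.42 ÷ 1.25000 ≈ 4.3360 → 4.34 m.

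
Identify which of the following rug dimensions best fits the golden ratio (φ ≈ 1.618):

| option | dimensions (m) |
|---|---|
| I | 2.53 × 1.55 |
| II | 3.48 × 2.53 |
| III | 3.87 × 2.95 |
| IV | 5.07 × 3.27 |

I

Target golden ratio ≈ 1.618.
I: 1.632 (Δ0.014)  II: 1.375 (Δ0.243)  III: 1.312 (Δ0.306)  IV: 1.550 (Δ0.068)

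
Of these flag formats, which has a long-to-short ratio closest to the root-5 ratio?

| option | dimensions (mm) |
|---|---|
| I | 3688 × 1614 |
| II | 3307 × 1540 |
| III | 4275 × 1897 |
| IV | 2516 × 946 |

III

Ratios (long/short): I ≈ 2.285; II ≈ 2.147; III ≈ 2.254; IV ≈ 2.660.
root-5 ≈ 2.236; option III is nearest (Δ 0.018).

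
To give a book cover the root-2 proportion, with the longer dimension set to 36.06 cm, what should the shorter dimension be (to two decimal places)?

root-2 ≈ 1.41421.
Shorter side = 36.06 ÷ 1.41421 ≈ 25.4983 → 25.50 cm.

25.50 cm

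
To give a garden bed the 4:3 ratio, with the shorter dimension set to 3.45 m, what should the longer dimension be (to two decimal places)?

4:3 ≈ 1.33333.
Longer side = 3.45 × 1.33333 ≈ 4.6000 → 4.60 m.

4.60 m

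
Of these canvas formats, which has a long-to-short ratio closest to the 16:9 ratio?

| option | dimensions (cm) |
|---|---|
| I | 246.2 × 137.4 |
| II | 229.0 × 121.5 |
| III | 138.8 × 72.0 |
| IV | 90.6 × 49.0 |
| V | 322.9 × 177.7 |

I

Target 16:9 ≈ 1.778.
I: 1.792 (Δ0.014)  II: 1.885 (Δ0.107)  III: 1.928 (Δ0.150)  IV: 1.849 (Δ0.071)  V: 1.817 (Δ0.039)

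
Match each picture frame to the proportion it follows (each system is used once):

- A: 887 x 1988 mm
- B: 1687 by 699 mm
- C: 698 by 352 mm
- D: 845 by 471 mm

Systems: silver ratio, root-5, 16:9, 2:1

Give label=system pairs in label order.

A = 1988/887 ≈ 2.241 → root-5 (2.236)
B = 1687/699 ≈ 2.413 → silver ratio (2.414)
C = 698/352 ≈ 1.983 → 2:1 (2.000)
D = 845/471 ≈ 1.794 → 16:9 (1.778)

A=root-5, B=silver ratio, C=2:1, D=16:9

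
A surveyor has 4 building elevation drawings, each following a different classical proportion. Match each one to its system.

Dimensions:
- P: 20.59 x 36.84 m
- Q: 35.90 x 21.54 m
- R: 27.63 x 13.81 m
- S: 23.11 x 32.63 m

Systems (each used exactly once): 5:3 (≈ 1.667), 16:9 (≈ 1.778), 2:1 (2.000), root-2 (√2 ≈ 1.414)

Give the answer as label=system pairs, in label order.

P=16:9, Q=5:3, R=2:1, S=root-2

Ratios: P ≈ 1.789; Q ≈ 1.667; R ≈ 2.001; S ≈ 1.412.
Targets: 5:3 ≈ 1.667; 16:9 ≈ 1.778; 2:1 ≈ 2.000; root-2 ≈ 1.414.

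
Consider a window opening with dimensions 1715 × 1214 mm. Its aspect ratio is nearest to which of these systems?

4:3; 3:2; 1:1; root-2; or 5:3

Ratio = 1715 / 1214 ≈ 1.413.
Distances: 4:3 1.333 (Δ 0.080); 3:2 1.500 (Δ 0.087); 1:1 1.000 (Δ 0.413); root-2 1.414 (Δ 0.001); 5:3 1.667 (Δ 0.254).

root-2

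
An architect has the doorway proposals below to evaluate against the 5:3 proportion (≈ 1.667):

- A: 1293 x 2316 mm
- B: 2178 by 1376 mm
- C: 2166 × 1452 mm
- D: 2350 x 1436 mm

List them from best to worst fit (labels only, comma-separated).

Ratios: A = 2316 / 1293 ≈ 1.791; B = 2178 / 1376 ≈ 1.583; C = 2166 / 1452 ≈ 1.492; D = 2350 / 1436 ≈ 1.636.
|Δ from 1.667|: A 0.124; B 0.084; C 0.175; D 0.031.

D, B, A, C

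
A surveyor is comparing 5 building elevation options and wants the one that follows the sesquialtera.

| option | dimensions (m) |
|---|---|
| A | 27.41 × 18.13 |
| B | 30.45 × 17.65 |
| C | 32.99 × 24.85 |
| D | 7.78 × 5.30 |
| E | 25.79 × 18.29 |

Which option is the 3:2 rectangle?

A

Ratios (long/short): A ≈ 1.512; B ≈ 1.725; C ≈ 1.328; D ≈ 1.468; E ≈ 1.410.
3:2 ≈ 1.500; option A is nearest (Δ 0.012).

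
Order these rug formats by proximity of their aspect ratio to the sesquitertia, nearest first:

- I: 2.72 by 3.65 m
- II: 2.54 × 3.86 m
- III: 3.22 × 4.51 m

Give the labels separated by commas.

Ratios: I = 3.65 / 2.72 ≈ 1.342; II = 3.86 / 2.54 ≈ 1.520; III = 4.51 / 3.22 ≈ 1.401.
|Δ from 1.333|: I 0.009; II 0.187; III 0.068.

I, III, II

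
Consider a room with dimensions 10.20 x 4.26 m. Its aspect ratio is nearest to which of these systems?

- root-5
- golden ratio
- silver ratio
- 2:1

Ratio = 10.20 / 4.26 ≈ 2.394.
Distances: root-5 2.236 (Δ 0.158); golden ratio 1.618 (Δ 0.776); silver ratio 2.414 (Δ 0.020); 2:1 2.000 (Δ 0.394).

silver ratio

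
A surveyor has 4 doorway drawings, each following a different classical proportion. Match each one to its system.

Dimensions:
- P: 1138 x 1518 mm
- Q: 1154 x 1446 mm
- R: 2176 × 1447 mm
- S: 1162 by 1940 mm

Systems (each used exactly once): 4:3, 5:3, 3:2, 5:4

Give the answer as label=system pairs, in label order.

P=4:3, Q=5:4, R=3:2, S=5:3

Ratios: P ≈ 1.334; Q ≈ 1.253; R ≈ 1.504; S ≈ 1.670.
Targets: 4:3 ≈ 1.333; 5:3 ≈ 1.667; 3:2 ≈ 1.500; 5:4 ≈ 1.250.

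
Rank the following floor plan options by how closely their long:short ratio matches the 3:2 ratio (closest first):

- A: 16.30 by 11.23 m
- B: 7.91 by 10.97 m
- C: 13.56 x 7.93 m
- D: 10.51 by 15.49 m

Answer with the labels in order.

Ratios: A = 16.30 / 11.23 ≈ 1.451; B = 10.97 / 7.91 ≈ 1.387; C = 13.56 / 7.93 ≈ 1.710; D = 15.49 / 10.51 ≈ 1.474.
|Δ from 1.500|: A 0.049; B 0.113; C 0.210; D 0.026.

D, A, B, C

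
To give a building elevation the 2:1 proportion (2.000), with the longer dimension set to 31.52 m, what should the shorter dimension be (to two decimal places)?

2:1 = 2.00000.
Shorter side = 31.52 ÷ 2.00000 ≈ 15.7600 → 15.76 m.

15.76 m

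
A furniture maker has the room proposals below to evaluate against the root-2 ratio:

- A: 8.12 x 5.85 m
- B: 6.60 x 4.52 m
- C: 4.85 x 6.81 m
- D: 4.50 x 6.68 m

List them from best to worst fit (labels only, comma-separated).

A: 8.12/5.85 ≈ 1.388 → |1.388 − 1.414| = 0.026
B: 6.60/4.52 ≈ 1.460 → |1.460 − 1.414| = 0.046
C: 6.81/4.85 ≈ 1.404 → |1.404 − 1.414| = 0.010
D: 6.68/4.50 ≈ 1.484 → |1.484 − 1.414| = 0.070

C, A, B, D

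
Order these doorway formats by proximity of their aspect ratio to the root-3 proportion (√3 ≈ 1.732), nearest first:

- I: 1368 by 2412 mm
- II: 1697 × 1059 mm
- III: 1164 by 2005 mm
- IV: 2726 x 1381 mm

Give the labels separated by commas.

I: 2412/1368 ≈ 1.763 → |1.763 − 1.732| = 0.031
II: 1697/1059 ≈ 1.602 → |1.602 − 1.732| = 0.130
III: 2005/1164 ≈ 1.723 → |1.723 − 1.732| = 0.009
IV: 2726/1381 ≈ 1.974 → |1.974 − 1.732| = 0.242

III, I, II, IV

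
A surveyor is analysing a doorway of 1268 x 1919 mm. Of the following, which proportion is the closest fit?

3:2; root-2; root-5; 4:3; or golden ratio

3:2

Ratio = 1919 / 1268 ≈ 1.513.
Distances: 3:2 1.500 (Δ 0.013); root-2 1.414 (Δ 0.099); root-5 2.236 (Δ 0.723); 4:3 1.333 (Δ 0.180); golden ratio 1.618 (Δ 0.105).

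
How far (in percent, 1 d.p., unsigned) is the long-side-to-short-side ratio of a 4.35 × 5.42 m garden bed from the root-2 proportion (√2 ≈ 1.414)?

Ratio = 5.42 / 4.35 ≈ 1.2460.
Ideal root-2 ≈ 1.4142. |1.2460 − 1.4142| / 1.4142 ≈ 11.89% → 11.9%.

11.9%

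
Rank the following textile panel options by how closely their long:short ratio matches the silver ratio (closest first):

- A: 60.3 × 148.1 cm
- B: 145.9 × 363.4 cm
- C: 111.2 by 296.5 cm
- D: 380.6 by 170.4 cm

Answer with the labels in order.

A: 148.1/60.3 ≈ 2.456 → |2.456 − 2.414| = 0.042
B: 363.4/145.9 ≈ 2.491 → |2.491 − 2.414| = 0.077
C: 296.5/111.2 ≈ 2.666 → |2.666 − 2.414| = 0.252
D: 380.6/170.4 ≈ 2.234 → |2.234 − 2.414| = 0.180

A, B, D, C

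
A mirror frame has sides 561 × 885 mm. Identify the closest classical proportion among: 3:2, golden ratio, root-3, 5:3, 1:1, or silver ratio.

Ratio = 885 / 561 ≈ 1.578.
Distances: 3:2 1.500 (Δ 0.078); golden ratio 1.618 (Δ 0.040); root-3 1.732 (Δ 0.154); 5:3 1.667 (Δ 0.089); 1:1 1.000 (Δ 0.578); silver ratio 2.414 (Δ 0.836).

golden ratio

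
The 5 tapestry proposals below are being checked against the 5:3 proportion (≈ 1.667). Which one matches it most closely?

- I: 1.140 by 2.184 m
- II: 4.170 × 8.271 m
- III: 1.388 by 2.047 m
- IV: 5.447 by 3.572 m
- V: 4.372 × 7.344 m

Ratios (long/short): I ≈ 1.916; II ≈ 1.983; III ≈ 1.475; IV ≈ 1.525; V ≈ 1.680.
5:3 ≈ 1.667; option V is nearest (Δ 0.013).

V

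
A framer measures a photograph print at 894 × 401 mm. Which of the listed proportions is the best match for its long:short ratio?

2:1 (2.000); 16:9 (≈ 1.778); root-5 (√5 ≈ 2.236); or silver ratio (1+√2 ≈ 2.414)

894/401 ≈ 2.229. Nearest candidates are root-5 (2.236, off by 0.007) and silver ratio (2.414, off by 0.185).

root-5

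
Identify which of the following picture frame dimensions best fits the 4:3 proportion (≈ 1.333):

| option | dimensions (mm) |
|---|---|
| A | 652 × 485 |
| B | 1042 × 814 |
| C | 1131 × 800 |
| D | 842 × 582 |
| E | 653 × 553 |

A

Ratios (long/short): A ≈ 1.344; B ≈ 1.280; C ≈ 1.414; D ≈ 1.447; E ≈ 1.181.
4:3 ≈ 1.333; option A is nearest (Δ 0.011).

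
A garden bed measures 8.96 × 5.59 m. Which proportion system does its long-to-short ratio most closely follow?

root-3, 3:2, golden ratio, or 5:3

golden ratio

Ratio = 8.96 / 5.59 ≈ 1.603.
Distances: root-3 1.732 (Δ 0.129); 3:2 1.500 (Δ 0.103); golden ratio 1.618 (Δ 0.015); 5:3 1.667 (Δ 0.064).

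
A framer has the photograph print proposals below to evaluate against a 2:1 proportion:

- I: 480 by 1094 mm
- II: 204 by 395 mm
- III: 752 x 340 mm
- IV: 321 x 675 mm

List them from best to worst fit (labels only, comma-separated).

I: 1094/480 ≈ 2.279 → |2.279 − 2.000| = 0.279
II: 395/204 ≈ 1.936 → |1.936 − 2.000| = 0.064
III: 752/340 ≈ 2.212 → |2.212 − 2.000| = 0.212
IV: 675/321 ≈ 2.103 → |2.103 − 2.000| = 0.103

II, IV, III, I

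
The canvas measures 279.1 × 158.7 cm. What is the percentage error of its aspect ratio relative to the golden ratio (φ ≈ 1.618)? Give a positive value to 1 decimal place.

Ratio = 279.1 / 158.7 ≈ 1.7587.
Ideal golden ratio ≈ 1.6180. |1.7587 − 1.6180| / 1.6180 ≈ 8.70% → 8.7%.

8.7%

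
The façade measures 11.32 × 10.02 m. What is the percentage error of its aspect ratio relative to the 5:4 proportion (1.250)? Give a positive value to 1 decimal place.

Ratio = 11.32 / 10.02 ≈ 1.1297.
Ideal 5:4 = 1.2500. |1.1297 − 1.2500| / 1.2500 ≈ 9.62% → 9.6%.

9.6%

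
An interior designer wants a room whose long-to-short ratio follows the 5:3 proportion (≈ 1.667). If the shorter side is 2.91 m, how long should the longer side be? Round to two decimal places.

4.85 m

5:3 ≈ 1.66667.
Longer side = 2.91 × 1.66667 ≈ 4.8500 → 4.85 m.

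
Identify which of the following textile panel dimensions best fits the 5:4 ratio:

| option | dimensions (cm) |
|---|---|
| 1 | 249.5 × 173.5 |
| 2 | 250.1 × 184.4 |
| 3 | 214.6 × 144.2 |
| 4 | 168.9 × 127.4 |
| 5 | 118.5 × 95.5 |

5

Ratios (long/short): 1 ≈ 1.438; 2 ≈ 1.356; 3 ≈ 1.488; 4 ≈ 1.326; 5 ≈ 1.241.
5:4 ≈ 1.250; option 5 is nearest (Δ 0.009).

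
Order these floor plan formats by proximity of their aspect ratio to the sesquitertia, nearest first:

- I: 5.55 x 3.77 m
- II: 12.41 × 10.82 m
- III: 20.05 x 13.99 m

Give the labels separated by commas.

III, I, II

Ratios: I = 5.55 / 3.77 ≈ 1.472; II = 12.41 / 10.82 ≈ 1.147; III = 20.05 / 13.99 ≈ 1.433.
|Δ from 1.333|: I 0.139; II 0.186; III 0.100.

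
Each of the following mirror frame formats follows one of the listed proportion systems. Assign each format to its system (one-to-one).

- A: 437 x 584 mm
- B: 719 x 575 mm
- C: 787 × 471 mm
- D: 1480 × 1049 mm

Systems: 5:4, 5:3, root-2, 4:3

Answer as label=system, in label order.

A=4:3, B=5:4, C=5:3, D=root-2

Ratios: A ≈ 1.336; B ≈ 1.250; C ≈ 1.671; D ≈ 1.411.
Targets: 5:4 ≈ 1.250; 5:3 ≈ 1.667; root-2 ≈ 1.414; 4:3 ≈ 1.333.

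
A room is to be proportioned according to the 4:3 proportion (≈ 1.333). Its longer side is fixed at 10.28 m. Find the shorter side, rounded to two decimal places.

7.71 m

4:3 ≈ 1.33333.
Shorter side = 10.28 ÷ 1.33333 ≈ 7.7100 → 7.71 m.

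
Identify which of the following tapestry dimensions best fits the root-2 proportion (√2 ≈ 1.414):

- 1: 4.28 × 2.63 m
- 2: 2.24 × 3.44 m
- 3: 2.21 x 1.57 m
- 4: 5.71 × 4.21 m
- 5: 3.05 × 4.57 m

3

Target root-2 ≈ 1.414.
1: 1.627 (Δ0.213)  2: 1.536 (Δ0.122)  3: 1.408 (Δ0.006)  4: 1.356 (Δ0.058)  5: 1.498 (Δ0.084)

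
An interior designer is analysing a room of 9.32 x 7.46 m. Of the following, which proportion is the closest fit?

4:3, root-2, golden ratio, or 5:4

Ratio = 9.32 / 7.46 ≈ 1.249.
Distances: 4:3 1.333 (Δ 0.084); root-2 1.414 (Δ 0.165); golden ratio 1.618 (Δ 0.369); 5:4 1.250 (Δ 0.001).

5:4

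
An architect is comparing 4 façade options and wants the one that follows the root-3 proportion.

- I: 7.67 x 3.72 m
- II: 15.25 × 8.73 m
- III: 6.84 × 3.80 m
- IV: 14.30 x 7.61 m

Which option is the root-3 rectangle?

Ratios (long/short): I ≈ 2.062; II ≈ 1.747; III ≈ 1.800; IV ≈ 1.879.
root-3 ≈ 1.732; option II is nearest (Δ 0.015).

II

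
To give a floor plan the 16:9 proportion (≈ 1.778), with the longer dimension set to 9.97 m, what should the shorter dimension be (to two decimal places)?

5.61 m

16:9 ≈ 1.77778.
Shorter side = 9.97 ÷ 1.77778 ≈ 5.6081 → 5.61 m.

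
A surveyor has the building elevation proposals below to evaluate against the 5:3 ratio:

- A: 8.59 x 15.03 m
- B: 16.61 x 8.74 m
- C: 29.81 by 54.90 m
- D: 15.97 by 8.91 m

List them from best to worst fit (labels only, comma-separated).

Ratios: A = 15.03 / 8.59 ≈ 1.750; B = 16.61 / 8.74 ≈ 1.900; C = 54.90 / 29.81 ≈ 1.842; D = 15.97 / 8.91 ≈ 1.792.
|Δ from 1.667|: A 0.083; B 0.233; C 0.175; D 0.125.

A, D, C, B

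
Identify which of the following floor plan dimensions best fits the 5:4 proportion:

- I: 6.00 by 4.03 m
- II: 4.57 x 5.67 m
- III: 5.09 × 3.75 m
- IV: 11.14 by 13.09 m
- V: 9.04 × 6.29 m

Ratios (long/short): I ≈ 1.489; II ≈ 1.241; III ≈ 1.357; IV ≈ 1.175; V ≈ 1.437.
5:4 ≈ 1.250; option II is nearest (Δ 0.009).

II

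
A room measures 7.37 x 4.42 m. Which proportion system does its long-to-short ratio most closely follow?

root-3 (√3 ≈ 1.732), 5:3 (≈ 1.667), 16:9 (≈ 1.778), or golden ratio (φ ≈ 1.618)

5:3

Ratio = 7.37 / 4.42 ≈ 1.667.
Distances: root-3 1.732 (Δ 0.065); 5:3 1.667 (Δ 0.000); 16:9 1.778 (Δ 0.111); golden ratio 1.618 (Δ 0.049).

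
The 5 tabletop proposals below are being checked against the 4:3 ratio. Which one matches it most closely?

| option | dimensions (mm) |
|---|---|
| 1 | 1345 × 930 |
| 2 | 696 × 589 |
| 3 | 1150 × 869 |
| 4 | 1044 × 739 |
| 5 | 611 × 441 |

Target 4:3 ≈ 1.333.
1: 1.446 (Δ0.113)  2: 1.182 (Δ0.151)  3: 1.323 (Δ0.010)  4: 1.413 (Δ0.080)  5: 1.385 (Δ0.052)

3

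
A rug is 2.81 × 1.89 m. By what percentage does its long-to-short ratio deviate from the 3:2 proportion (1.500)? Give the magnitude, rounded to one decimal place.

Ratio = 2.81 / 1.89 ≈ 1.4868.
Ideal 3:2 = 1.5000. |1.4868 − 1.5000| / 1.5000 ≈ 0.88% → 0.9%.

0.9%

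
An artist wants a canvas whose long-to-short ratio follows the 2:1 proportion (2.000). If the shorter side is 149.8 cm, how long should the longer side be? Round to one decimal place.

2:1 = 2.00000.
Longer side = 149.8 × 2.00000 ≈ 299.600 → 299.6 cm.

299.6 cm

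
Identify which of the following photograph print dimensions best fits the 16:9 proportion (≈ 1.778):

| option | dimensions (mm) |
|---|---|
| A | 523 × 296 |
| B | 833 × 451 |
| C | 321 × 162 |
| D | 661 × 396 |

A

Target 16:9 ≈ 1.778.
A: 1.767 (Δ0.011)  B: 1.847 (Δ0.069)  C: 1.981 (Δ0.203)  D: 1.669 (Δ0.109)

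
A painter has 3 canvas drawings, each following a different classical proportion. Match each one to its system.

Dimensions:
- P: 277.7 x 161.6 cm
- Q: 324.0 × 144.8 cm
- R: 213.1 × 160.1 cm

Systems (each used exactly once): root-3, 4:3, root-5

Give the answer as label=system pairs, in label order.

P=root-3, Q=root-5, R=4:3

P = 277.7/161.6 ≈ 1.718 → root-3 (1.732)
Q = 324.0/144.8 ≈ 2.238 → root-5 (2.236)
R = 213.1/160.1 ≈ 1.331 → 4:3 (1.333)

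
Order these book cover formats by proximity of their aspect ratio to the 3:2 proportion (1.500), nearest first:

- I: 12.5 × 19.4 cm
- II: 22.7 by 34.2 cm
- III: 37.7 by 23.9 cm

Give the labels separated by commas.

II, I, III

Ratios: I = 19.4 / 12.5 ≈ 1.552; II = 34.2 / 22.7 ≈ 1.507; III = 37.7 / 23.9 ≈ 1.577.
|Δ from 1.500|: I 0.052; II 0.007; III 0.077.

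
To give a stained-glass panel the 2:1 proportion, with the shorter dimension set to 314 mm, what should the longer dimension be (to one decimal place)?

2:1 = 2.00000.
Longer side = 314 × 2.00000 ≈ 628.000 → 628.0 mm.

628.0 mm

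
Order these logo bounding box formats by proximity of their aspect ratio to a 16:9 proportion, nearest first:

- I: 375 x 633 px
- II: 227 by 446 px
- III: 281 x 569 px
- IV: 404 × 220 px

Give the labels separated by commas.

Ratios: I = 633 / 375 ≈ 1.688; II = 446 / 227 ≈ 1.965; III = 569 / 281 ≈ 2.025; IV = 404 / 220 ≈ 1.836.
|Δ from 1.778|: I 0.090; II 0.187; III 0.247; IV 0.058.

IV, I, II, III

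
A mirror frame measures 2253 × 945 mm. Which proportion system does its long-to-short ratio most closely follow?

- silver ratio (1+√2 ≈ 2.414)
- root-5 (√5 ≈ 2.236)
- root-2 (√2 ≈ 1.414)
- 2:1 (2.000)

Ratio = 2253 / 945 ≈ 2.384.
Distances: silver ratio 2.414 (Δ 0.030); root-5 2.236 (Δ 0.148); root-2 1.414 (Δ 0.970); 2:1 2.000 (Δ 0.384).

silver ratio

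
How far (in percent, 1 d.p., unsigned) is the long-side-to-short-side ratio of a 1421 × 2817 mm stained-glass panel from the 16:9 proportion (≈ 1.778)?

Ratio = 2817 / 1421 ≈ 1.9824.
Ideal 16:9 ≈ 1.7778. |1.9824 − 1.7778| / 1.7778 ≈ 11.51% → 11.5%.

11.5%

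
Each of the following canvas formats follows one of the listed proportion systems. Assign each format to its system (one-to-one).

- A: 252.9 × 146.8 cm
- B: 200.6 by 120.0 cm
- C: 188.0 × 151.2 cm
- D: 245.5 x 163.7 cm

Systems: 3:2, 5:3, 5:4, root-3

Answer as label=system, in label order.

A=root-3, B=5:3, C=5:4, D=3:2

Ratios: A ≈ 1.723; B ≈ 1.672; C ≈ 1.243; D ≈ 1.500.
Targets: 3:2 ≈ 1.500; 5:3 ≈ 1.667; 5:4 ≈ 1.250; root-3 ≈ 1.732.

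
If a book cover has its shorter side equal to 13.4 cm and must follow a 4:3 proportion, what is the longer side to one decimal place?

4:3 ≈ 1.33333.
Longer side = 13.4 × 1.33333 ≈ 17.867 → 17.9 cm.

17.9 cm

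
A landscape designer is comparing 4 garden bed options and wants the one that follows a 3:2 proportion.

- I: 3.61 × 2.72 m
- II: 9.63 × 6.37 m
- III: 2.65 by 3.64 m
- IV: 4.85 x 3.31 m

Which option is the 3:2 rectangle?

II

Target 3:2 ≈ 1.500.
I: 1.327 (Δ0.173)  II: 1.512 (Δ0.012)  III: 1.374 (Δ0.126)  IV: 1.465 (Δ0.035)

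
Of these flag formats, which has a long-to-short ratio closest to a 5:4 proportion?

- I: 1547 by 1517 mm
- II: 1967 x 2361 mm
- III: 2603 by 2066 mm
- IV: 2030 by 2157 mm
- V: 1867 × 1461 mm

III

Ratios (long/short): I ≈ 1.020; II ≈ 1.200; III ≈ 1.260; IV ≈ 1.063; V ≈ 1.278.
5:4 ≈ 1.250; option III is nearest (Δ 0.010).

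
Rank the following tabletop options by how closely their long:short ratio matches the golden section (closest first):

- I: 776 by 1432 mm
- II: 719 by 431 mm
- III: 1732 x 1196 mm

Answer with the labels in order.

II, III, I

Ratios: I = 1432 / 776 ≈ 1.845; II = 719 / 431 ≈ 1.668; III = 1732 / 1196 ≈ 1.448.
|Δ from 1.618|: I 0.227; II 0.050; III 0.170.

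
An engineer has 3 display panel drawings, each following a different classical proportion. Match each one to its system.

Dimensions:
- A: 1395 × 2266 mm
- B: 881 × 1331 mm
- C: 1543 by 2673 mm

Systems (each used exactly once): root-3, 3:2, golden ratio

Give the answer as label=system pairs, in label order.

Ratios: A ≈ 1.624; B ≈ 1.511; C ≈ 1.732.
Targets: root-3 ≈ 1.732; 3:2 ≈ 1.500; golden ratio ≈ 1.618.

A=golden ratio, B=3:2, C=root-3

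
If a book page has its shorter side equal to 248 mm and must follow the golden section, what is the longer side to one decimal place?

golden ratio ≈ 1.61803.
Longer side = 248 × 1.61803 ≈ 401.271 → 401.3 mm.

401.3 mm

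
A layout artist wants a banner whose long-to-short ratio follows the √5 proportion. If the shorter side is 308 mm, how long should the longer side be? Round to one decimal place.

root-5 ≈ 2.23607.
Longer side = 308 × 2.23607 ≈ 688.710 → 688.7 mm.

688.7 mm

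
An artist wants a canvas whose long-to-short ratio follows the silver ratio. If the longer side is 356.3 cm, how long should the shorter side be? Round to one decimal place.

silver ratio ≈ 2.41421.
Shorter side = 356.3 ÷ 2.41421 ≈ 147.585 → 147.6 cm.

147.6 cm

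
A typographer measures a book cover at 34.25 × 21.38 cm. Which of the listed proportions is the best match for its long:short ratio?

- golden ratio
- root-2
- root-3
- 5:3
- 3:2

golden ratio

34.25/21.38 ≈ 1.602. Nearest candidates are golden ratio (1.618, off by 0.016) and 5:3 (1.667, off by 0.065).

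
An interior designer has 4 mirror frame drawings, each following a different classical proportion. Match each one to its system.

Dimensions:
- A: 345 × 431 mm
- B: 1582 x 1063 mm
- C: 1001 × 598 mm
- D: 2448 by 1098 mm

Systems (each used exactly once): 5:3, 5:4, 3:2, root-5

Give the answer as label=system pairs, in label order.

A = 431/345 ≈ 1.249 → 5:4 (1.250)
B = 1582/1063 ≈ 1.488 → 3:2 (1.500)
C = 1001/598 ≈ 1.674 → 5:3 (1.667)
D = 2448/1098 ≈ 2.230 → root-5 (2.236)

A=5:4, B=3:2, C=5:3, D=root-5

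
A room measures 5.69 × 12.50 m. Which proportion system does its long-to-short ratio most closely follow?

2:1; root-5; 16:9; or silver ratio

Ratio = 12.50 / 5.69 ≈ 2.197.
Distances: 2:1 2.000 (Δ 0.197); root-5 2.236 (Δ 0.039); 16:9 1.778 (Δ 0.419); silver ratio 2.414 (Δ 0.217).

root-5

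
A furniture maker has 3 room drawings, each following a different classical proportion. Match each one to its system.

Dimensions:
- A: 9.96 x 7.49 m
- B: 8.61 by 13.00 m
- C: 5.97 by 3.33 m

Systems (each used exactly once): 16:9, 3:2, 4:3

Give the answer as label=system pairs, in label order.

A = 9.96/7.49 ≈ 1.330 → 4:3 (1.333)
B = 13.00/8.61 ≈ 1.510 → 3:2 (1.500)
C = 5.97/3.33 ≈ 1.793 → 16:9 (1.778)

A=4:3, B=3:2, C=16:9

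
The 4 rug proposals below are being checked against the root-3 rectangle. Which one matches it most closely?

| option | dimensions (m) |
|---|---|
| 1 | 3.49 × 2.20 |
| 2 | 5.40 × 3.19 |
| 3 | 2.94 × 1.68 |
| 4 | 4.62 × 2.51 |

3

Ratios (long/short): 1 ≈ 1.586; 2 ≈ 1.693; 3 ≈ 1.750; 4 ≈ 1.841.
root-3 ≈ 1.732; option 3 is nearest (Δ 0.018).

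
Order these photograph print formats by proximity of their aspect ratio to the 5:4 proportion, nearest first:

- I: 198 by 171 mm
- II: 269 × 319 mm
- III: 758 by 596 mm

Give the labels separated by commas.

I: 198/171 ≈ 1.158 → |1.158 − 1.250| = 0.092
II: 319/269 ≈ 1.186 → |1.186 − 1.250| = 0.064
III: 758/596 ≈ 1.272 → |1.272 − 1.250| = 0.022

III, II, I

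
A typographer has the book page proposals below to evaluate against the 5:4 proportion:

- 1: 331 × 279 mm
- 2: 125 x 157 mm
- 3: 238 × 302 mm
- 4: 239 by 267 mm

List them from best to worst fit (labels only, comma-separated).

1: 331/279 ≈ 1.186 → |1.186 − 1.250| = 0.064
2: 157/125 ≈ 1.256 → |1.256 − 1.250| = 0.006
3: 302/238 ≈ 1.269 → |1.269 − 1.250| = 0.019
4: 267/239 ≈ 1.117 → |1.117 − 1.250| = 0.133

2, 3, 1, 4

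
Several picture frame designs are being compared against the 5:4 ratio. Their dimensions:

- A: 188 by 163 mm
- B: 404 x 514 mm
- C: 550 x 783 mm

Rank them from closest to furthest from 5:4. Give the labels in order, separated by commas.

B, A, C

Ratios: A = 188 / 163 ≈ 1.153; B = 514 / 404 ≈ 1.272; C = 783 / 550 ≈ 1.424.
|Δ from 1.250|: A 0.097; B 0.022; C 0.174.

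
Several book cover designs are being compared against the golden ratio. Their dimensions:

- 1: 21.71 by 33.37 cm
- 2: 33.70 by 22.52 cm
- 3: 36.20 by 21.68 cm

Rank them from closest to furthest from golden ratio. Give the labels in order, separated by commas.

Ratios: 1 = 33.37 / 21.71 ≈ 1.537; 2 = 33.70 / 22.52 ≈ 1.496; 3 = 36.20 / 21.68 ≈ 1.670.
|Δ from 1.618|: 1 0.081; 2 0.122; 3 0.052.

3, 1, 2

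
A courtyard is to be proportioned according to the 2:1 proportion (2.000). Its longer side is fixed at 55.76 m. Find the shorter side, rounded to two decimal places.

27.88 m

2:1 = 2.00000.
Shorter side = 55.76 ÷ 2.00000 ≈ 27.8800 → 27.88 m.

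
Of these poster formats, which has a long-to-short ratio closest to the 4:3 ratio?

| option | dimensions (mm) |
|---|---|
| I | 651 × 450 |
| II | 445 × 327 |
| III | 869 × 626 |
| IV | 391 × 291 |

Ratios (long/short): I ≈ 1.447; II ≈ 1.361; III ≈ 1.388; IV ≈ 1.344.
4:3 ≈ 1.333; option IV is nearest (Δ 0.011).

IV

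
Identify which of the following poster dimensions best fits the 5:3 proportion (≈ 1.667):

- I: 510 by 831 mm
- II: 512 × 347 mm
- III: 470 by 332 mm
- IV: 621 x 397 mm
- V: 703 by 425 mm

Target 5:3 ≈ 1.667.
I: 1.629 (Δ0.038)  II: 1.476 (Δ0.191)  III: 1.416 (Δ0.251)  IV: 1.564 (Δ0.103)  V: 1.654 (Δ0.013)

V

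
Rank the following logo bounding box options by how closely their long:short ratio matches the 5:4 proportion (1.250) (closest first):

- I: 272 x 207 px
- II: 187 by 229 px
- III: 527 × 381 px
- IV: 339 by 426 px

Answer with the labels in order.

I: 272/207 ≈ 1.314 → |1.314 − 1.250| = 0.064
II: 229/187 ≈ 1.225 → |1.225 − 1.250| = 0.025
III: 527/381 ≈ 1.383 → |1.383 − 1.250| = 0.133
IV: 426/339 ≈ 1.257 → |1.257 − 1.250| = 0.007

IV, II, I, III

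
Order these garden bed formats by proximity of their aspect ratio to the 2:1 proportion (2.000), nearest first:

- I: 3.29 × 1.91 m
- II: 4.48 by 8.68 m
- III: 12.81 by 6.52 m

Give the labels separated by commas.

Ratios: I = 3.29 / 1.91 ≈ 1.723; II = 8.68 / 4.48 ≈ 1.937; III = 12.81 / 6.52 ≈ 1.965.
|Δ from 2.000|: I 0.277; II 0.063; III 0.035.

III, II, I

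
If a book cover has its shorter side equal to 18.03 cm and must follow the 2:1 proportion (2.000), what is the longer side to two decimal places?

2:1 = 2.00000.
Longer side = 18.03 × 2.00000 ≈ 36.0600 → 36.06 cm.

36.06 cm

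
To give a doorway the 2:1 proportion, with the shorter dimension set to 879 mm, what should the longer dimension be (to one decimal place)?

1758.0 mm

2:1 = 2.00000.
Longer side = 879 × 2.00000 ≈ 1758.000 → 1758.0 mm.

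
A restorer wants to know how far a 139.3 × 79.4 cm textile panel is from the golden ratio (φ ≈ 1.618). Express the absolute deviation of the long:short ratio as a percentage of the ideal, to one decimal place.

Ratio = 139.3 / 79.4 ≈ 1.7544.
Ideal golden ratio ≈ 1.6180. |1.7544 − 1.6180| / 1.6180 ≈ 8.43% → 8.4%.

8.4%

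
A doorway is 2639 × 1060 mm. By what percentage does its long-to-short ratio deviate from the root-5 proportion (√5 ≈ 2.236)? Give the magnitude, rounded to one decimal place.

11.3%

Ratio = 2639 / 1060 ≈ 2.4896.
Ideal root-5 ≈ 2.2361. |2.4896 − 2.2361| / 2.2361 ≈ 11.34% → 11.3%.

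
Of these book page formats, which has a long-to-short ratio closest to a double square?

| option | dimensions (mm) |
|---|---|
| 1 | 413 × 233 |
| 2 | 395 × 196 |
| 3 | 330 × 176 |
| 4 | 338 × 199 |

2

Target 2:1 ≈ 2.000.
1: 1.773 (Δ0.227)  2: 2.015 (Δ0.015)  3: 1.875 (Δ0.125)  4: 1.698 (Δ0.302)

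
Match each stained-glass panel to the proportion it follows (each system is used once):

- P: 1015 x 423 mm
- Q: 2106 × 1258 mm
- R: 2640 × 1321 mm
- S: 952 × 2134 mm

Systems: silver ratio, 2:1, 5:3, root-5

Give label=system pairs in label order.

P=silver ratio, Q=5:3, R=2:1, S=root-5

Ratios: P ≈ 2.400; Q ≈ 1.674; R ≈ 1.998; S ≈ 2.242.
Targets: silver ratio ≈ 2.414; 2:1 ≈ 2.000; 5:3 ≈ 1.667; root-5 ≈ 2.236.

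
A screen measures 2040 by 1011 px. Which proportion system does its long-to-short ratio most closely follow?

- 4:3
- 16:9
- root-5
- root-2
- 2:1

2040/1011 ≈ 2.018. Nearest candidates are 2:1 (2.000, off by 0.018) and root-5 (2.236, off by 0.218).

2:1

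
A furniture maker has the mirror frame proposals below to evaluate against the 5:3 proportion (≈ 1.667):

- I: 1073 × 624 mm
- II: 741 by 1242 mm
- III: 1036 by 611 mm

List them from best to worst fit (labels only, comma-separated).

I: 1073/624 ≈ 1.720 → |1.720 − 1.667| = 0.053
II: 1242/741 ≈ 1.676 → |1.676 − 1.667| = 0.009
III: 1036/611 ≈ 1.696 → |1.696 − 1.667| = 0.029

II, III, I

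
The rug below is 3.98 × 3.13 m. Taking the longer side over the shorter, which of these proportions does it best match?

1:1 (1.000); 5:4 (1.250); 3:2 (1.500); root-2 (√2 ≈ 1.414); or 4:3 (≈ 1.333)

5:4

3.98/3.13 ≈ 1.272. Nearest candidates are 5:4 (1.250, off by 0.022) and 4:3 (1.333, off by 0.061).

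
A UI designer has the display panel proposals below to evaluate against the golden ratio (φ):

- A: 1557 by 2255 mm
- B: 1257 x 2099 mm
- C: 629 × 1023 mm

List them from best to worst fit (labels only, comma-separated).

C, B, A

A: 2255/1557 ≈ 1.448 → |1.448 − 1.618| = 0.170
B: 2099/1257 ≈ 1.670 → |1.670 − 1.618| = 0.052
C: 1023/629 ≈ 1.626 → |1.626 − 1.618| = 0.008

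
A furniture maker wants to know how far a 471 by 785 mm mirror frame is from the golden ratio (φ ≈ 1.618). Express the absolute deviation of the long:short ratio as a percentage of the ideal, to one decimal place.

3.0%

Ratio = 785 / 471 ≈ 1.6667.
Ideal golden ratio ≈ 1.6180. |1.6667 − 1.6180| / 1.6180 ≈ 3.01% → 3.0%.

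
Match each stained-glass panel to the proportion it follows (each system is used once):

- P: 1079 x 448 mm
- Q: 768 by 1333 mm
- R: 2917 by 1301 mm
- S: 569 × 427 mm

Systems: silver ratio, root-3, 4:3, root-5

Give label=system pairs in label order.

P = 1079/448 ≈ 2.408 → silver ratio (2.414)
Q = 1333/768 ≈ 1.736 → root-3 (1.732)
R = 2917/1301 ≈ 2.242 → root-5 (2.236)
S = 569/427 ≈ 1.333 → 4:3 (1.333)

P=silver ratio, Q=root-3, R=root-5, S=4:3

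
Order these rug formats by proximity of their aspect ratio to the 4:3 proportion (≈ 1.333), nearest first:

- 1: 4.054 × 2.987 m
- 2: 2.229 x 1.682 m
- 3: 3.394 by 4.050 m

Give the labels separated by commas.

2, 1, 3

Ratios: 1 = 4.054 / 2.987 ≈ 1.357; 2 = 2.229 / 1.682 ≈ 1.325; 3 = 4.050 / 3.394 ≈ 1.193.
|Δ from 1.333|: 1 0.024; 2 0.008; 3 0.140.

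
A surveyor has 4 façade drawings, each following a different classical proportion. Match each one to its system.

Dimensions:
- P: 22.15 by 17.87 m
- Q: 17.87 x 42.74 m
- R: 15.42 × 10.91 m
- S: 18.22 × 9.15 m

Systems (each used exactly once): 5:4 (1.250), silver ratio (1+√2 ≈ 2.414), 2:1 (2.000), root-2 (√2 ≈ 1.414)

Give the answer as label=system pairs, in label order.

P = 22.15/17.87 ≈ 1.240 → 5:4 (1.250)
Q = 42.74/17.87 ≈ 2.392 → silver ratio (2.414)
R = 15.42/10.91 ≈ 1.413 → root-2 (1.414)
S = 18.22/9.15 ≈ 1.991 → 2:1 (2.000)

P=5:4, Q=silver ratio, R=root-2, S=2:1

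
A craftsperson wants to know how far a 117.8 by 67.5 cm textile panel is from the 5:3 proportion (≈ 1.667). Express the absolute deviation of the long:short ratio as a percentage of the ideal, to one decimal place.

Ratio = 117.8 / 67.5 ≈ 1.7452.
Ideal 5:3 ≈ 1.6667. |1.7452 − 1.6667| / 1.6667 ≈ 4.71% → 4.7%.

4.7%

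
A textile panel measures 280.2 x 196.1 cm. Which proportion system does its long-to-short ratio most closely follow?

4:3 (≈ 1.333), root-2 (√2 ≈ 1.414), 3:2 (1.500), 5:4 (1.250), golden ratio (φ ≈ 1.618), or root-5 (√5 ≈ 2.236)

root-2

280.2/196.1 ≈ 1.429. Nearest candidates are root-2 (1.414, off by 0.015) and 3:2 (1.500, off by 0.071).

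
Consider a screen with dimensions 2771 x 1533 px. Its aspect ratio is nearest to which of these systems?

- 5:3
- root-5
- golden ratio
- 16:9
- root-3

16:9

2771/1533 ≈ 1.808. Nearest candidates are 16:9 (1.778, off by 0.030) and root-3 (1.732, off by 0.076).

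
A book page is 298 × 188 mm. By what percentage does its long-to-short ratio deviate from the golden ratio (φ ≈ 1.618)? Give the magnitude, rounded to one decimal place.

Ratio = 298 / 188 ≈ 1.5851.
Ideal golden ratio ≈ 1.6180. |1.5851 − 1.6180| / 1.6180 ≈ 2.03% → 2.0%.

2.0%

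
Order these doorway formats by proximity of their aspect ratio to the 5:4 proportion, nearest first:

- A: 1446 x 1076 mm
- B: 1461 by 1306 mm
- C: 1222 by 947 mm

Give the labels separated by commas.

Ratios: A = 1446 / 1076 ≈ 1.344; B = 1461 / 1306 ≈ 1.119; C = 1222 / 947 ≈ 1.290.
|Δ from 1.250|: A 0.094; B 0.131; C 0.040.

C, A, B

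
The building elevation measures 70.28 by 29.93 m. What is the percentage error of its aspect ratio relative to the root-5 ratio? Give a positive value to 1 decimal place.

5.0%

Ratio = 70.28 / 29.93 ≈ 2.3481.
Ideal root-5 ≈ 2.2361. |2.3481 − 2.2361| / 2.2361 ≈ 5.01% → 5.0%.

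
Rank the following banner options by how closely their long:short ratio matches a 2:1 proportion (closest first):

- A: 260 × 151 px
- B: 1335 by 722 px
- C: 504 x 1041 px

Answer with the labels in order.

C, B, A

A: 260/151 ≈ 1.722 → |1.722 − 2.000| = 0.278
B: 1335/722 ≈ 1.849 → |1.849 − 2.000| = 0.151
C: 1041/504 ≈ 2.065 → |2.065 − 2.000| = 0.065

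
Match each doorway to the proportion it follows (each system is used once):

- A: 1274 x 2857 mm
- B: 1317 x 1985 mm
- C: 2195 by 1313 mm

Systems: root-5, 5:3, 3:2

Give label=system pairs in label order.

Ratios: A ≈ 2.243; B ≈ 1.507; C ≈ 1.672.
Targets: root-5 ≈ 2.236; 5:3 ≈ 1.667; 3:2 ≈ 1.500.

A=root-5, B=3:2, C=5:3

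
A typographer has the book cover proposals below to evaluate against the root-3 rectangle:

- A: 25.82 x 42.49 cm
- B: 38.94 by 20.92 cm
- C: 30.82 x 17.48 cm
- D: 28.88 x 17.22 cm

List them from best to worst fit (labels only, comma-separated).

C, D, A, B

A: 42.49/25.82 ≈ 1.646 → |1.646 − 1.732| = 0.086
B: 38.94/20.92 ≈ 1.861 → |1.861 − 1.732| = 0.129
C: 30.82/17.48 ≈ 1.763 → |1.763 − 1.732| = 0.031
D: 28.88/17.22 ≈ 1.677 → |1.677 − 1.732| = 0.055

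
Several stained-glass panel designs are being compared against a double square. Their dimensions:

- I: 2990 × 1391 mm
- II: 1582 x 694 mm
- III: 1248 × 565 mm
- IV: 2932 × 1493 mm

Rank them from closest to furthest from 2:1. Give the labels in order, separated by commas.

Ratios: I = 2990 / 1391 ≈ 2.150; II = 1582 / 694 ≈ 2.280; III = 1248 / 565 ≈ 2.209; IV = 2932 / 1493 ≈ 1.964.
|Δ from 2.000|: I 0.150; II 0.280; III 0.209; IV 0.036.

IV, I, III, II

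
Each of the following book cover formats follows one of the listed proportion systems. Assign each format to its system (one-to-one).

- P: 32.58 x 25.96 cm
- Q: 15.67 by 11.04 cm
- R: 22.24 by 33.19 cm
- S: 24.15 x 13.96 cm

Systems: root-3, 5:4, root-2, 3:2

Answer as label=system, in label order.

Ratios: P ≈ 1.255; Q ≈ 1.419; R ≈ 1.492; S ≈ 1.730.
Targets: root-3 ≈ 1.732; 5:4 ≈ 1.250; root-2 ≈ 1.414; 3:2 ≈ 1.500.

P=5:4, Q=root-2, R=3:2, S=root-3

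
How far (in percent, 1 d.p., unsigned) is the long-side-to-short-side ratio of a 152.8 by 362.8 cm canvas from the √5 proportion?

Ratio = 362.8 / 152.8 ≈ 2.3743.
Ideal root-5 ≈ 2.2361. |2.3743 − 2.2361| / 2.2361 ≈ 6.18% → 6.2%.

6.2%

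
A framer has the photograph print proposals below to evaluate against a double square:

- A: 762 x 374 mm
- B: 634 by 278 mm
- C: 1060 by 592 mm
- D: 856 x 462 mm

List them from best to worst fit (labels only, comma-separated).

A: 762/374 ≈ 2.037 → |2.037 − 2.000| = 0.037
B: 634/278 ≈ 2.281 → |2.281 − 2.000| = 0.281
C: 1060/592 ≈ 1.791 → |1.791 − 2.000| = 0.209
D: 856/462 ≈ 1.853 → |1.853 − 2.000| = 0.147

A, D, C, B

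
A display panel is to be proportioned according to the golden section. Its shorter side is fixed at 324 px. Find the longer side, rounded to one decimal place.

golden ratio ≈ 1.61803.
Longer side = 324 × 1.61803 ≈ 524.242 → 524.2 px.

524.2 px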